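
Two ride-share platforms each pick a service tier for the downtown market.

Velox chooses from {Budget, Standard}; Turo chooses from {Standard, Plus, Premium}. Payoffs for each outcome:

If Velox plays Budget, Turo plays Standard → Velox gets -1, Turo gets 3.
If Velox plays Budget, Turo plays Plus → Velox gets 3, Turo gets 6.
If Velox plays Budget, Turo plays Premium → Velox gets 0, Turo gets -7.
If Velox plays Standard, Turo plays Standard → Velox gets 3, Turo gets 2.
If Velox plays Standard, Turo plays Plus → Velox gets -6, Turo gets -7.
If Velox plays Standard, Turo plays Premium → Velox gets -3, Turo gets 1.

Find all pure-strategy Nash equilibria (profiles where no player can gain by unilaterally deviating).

Velox against Standard: payoffs -1, 3 → best response Standard.
Velox against Plus: payoffs 3, -6 → best response Budget.
Velox against Premium: payoffs 0, -3 → best response Budget.
Turo against Budget: payoffs 3, 6, -7 → best response Plus.
Turo against Standard: payoffs 2, -7, 1 → best response Standard.
Mutual best responses: (Budget, Plus); (Standard, Standard).

The pure Nash equilibria are (Budget, Plus), (Standard, Standard).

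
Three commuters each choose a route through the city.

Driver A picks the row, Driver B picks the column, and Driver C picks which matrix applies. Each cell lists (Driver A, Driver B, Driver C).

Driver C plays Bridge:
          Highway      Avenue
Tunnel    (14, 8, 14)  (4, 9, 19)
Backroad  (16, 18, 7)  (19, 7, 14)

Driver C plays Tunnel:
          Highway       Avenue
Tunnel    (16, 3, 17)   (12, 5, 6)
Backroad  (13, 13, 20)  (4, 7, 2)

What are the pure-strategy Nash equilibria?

Driver A against (Highway, Bridge): payoffs 14, 16 → best response Backroad.
Driver A against (Highway, Tunnel): payoffs 16, 13 → best response Tunnel.
Driver A against (Avenue, Bridge): payoffs 4, 19 → best response Backroad.
Driver A against (Avenue, Tunnel): payoffs 12, 4 → best response Tunnel.
Driver B against (Tunnel, Bridge): payoffs 8, 9 → best response Avenue.
Driver B against (Tunnel, Tunnel): payoffs 3, 5 → best response Avenue.
Driver B against (Backroad, Bridge): payoffs 18, 7 → best response Highway.
Driver B against (Backroad, Tunnel): payoffs 13, 7 → best response Highway.
Driver C against (Tunnel, Highway): payoffs 14, 17 → best response Tunnel.
Driver C against (Tunnel, Avenue): payoffs 19, 6 → best response Bridge.
Driver C against (Backroad, Highway): payoffs 7, 20 → best response Tunnel.
Driver C against (Backroad, Avenue): payoffs 14, 2 → best response Bridge.
No profile is a mutual best response for all players.

No pure-strategy Nash equilibrium.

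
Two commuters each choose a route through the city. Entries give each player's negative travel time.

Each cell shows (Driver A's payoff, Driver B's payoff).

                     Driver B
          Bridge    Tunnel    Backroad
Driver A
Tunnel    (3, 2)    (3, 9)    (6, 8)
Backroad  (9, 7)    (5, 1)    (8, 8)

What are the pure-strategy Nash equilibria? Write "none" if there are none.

Driver A against Bridge: payoffs 3, 9 → best response Backroad.
Driver A against Tunnel: payoffs 3, 5 → best response Backroad.
Driver A against Backroad: payoffs 6, 8 → best response Backroad.
Driver B against Tunnel: payoffs 2, 9, 8 → best response Tunnel.
Driver B against Backroad: payoffs 7, 1, 8 → best response Backroad.
Mutual best responses: (Backroad, Backroad).

The unique pure-strategy Nash equilibrium is (Backroad, Backroad).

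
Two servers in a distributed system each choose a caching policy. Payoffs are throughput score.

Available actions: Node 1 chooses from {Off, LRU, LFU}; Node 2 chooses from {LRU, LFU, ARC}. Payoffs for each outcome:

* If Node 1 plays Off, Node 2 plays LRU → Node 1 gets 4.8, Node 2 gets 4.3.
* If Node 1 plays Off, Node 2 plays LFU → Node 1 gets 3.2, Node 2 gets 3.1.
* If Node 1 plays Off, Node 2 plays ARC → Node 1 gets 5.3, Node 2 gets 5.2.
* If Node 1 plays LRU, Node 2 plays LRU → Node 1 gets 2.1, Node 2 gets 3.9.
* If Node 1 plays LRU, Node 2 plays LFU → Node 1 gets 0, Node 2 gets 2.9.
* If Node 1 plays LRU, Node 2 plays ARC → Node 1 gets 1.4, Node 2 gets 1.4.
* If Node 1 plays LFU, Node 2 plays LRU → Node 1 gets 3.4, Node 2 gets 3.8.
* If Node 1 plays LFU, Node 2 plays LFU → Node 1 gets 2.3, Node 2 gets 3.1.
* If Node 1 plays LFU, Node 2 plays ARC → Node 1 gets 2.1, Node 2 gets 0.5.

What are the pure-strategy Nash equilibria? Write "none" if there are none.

Pure NE: (Off, ARC)

For each player, find the best response to each opponent profile; mutual best responses are the pure NE.
Node 1 against LRU: payoffs 4.8, 2.1, 3.4 → best response Off.
Node 1 against LFU: payoffs 3.2, 0, 2.3 → best response Off.
Node 1 against ARC: payoffs 5.3, 1.4, 2.1 → best response Off.
Node 2 against Off: payoffs 4.3, 3.1, 5.2 → best response ARC.
Node 2 against LRU: payoffs 3.9, 2.9, 1.4 → best response LRU.
Node 2 against LFU: payoffs 3.8, 3.1, 0.5 → best response LRU.
Mutual best responses: (Off, ARC).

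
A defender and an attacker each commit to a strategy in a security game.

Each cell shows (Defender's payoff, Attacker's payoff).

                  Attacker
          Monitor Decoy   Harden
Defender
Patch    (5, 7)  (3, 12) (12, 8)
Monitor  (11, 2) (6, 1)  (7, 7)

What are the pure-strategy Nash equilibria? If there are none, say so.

There is no pure-strategy Nash equilibrium.

Defender against Monitor: payoffs 5, 11 → best response Monitor.
Defender against Decoy: payoffs 3, 6 → best response Monitor.
Defender against Harden: payoffs 12, 7 → best response Patch.
Attacker against Patch: payoffs 7, 12, 8 → best response Decoy.
Attacker against Monitor: payoffs 2, 1, 7 → best response Harden.
No profile is a mutual best response for all players.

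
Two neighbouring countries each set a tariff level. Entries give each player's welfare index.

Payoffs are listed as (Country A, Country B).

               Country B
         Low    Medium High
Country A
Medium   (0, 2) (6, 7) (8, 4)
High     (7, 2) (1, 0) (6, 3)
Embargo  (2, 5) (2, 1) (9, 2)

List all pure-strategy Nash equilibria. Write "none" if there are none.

Pure NE: (Medium, Medium)

Country A against Low: payoffs 0, 7, 2 → best response High.
Country A against Medium: payoffs 6, 1, 2 → best response Medium.
Country A against High: payoffs 8, 6, 9 → best response Embargo.
Country B against Medium: payoffs 2, 7, 4 → best response Medium.
Country B against High: payoffs 2, 0, 3 → best response High.
Country B against Embargo: payoffs 5, 1, 2 → best response Low.
Mutual best responses: (Medium, Medium).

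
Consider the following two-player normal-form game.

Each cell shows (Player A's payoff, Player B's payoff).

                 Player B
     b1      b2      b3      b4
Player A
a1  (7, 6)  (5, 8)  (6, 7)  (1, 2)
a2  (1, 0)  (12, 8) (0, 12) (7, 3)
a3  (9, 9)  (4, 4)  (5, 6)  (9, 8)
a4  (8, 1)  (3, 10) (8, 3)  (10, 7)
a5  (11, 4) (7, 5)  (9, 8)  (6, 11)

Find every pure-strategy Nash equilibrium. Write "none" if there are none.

No pure-strategy Nash equilibrium.

For each strategy profile, look for a profitable unilateral deviation.
(a1, b1): Player A can switch to a3 (7 → 9). Not NE.
(a1, b2): Player A can switch to a2 (5 → 12). Not NE.
(a1, b3): Player A can switch to a4 (6 → 8). Not NE.
(a1, b4): Player A can switch to a2 (1 → 7). Not NE.
(a2, b1): Player A can switch to a1 (1 → 7). Not NE.
(a2, b2): Player B can switch to b3 (8 → 12). Not NE.
(a2, b3): Player A can switch to a1 (0 → 6). Not NE.
(a2, b4): Player A can switch to a3 (7 → 9). Not NE.
(The remaining 12 profiles each have a profitable deviation by the same check.)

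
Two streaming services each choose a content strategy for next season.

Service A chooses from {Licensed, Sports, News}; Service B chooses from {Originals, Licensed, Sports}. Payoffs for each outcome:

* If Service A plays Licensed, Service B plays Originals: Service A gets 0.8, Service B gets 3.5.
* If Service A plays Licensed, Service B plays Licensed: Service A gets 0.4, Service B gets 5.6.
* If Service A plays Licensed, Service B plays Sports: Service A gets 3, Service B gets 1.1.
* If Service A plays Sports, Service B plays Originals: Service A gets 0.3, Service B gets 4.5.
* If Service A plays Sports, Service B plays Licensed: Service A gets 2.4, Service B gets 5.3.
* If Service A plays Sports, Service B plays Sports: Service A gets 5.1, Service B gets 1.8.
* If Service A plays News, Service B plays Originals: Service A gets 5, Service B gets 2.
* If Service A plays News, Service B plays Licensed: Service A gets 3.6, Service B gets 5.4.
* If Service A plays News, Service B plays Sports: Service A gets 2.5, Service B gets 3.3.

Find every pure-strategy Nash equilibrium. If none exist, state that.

(Licensed, Originals): Service A can switch to News (0.8 → 5). Not NE.
(Licensed, Licensed): Service A can switch to Sports (0.4 → 2.4). Not NE.
(Licensed, Sports): Service A can switch to Sports (3 → 5.1). Not NE.
(Sports, Originals): Service A can switch to Licensed (0.3 → 0.8). Not NE.
(Sports, Licensed): Service A can switch to News (2.4 → 3.6). Not NE.
(Sports, Sports): Service B can switch to Originals (1.8 → 4.5). Not NE.
(News, Originals): Service B can switch to Licensed (2 → 5.4). Not NE.
(News, Licensed): Service A gets 3.6, best alternative 2.4; Service B gets 5.4, best alternative 3.3. No profitable deviation — NE.
(News, Sports): Service A can switch to Licensed (2.5 → 3). Not NE.

(News, Licensed)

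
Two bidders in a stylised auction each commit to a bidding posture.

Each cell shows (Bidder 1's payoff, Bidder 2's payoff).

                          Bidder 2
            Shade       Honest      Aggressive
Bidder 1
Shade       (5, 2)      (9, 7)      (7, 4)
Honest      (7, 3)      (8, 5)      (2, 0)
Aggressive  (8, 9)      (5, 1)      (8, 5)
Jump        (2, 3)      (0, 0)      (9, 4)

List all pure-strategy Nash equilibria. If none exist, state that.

Bidder 1 against Shade: payoffs 5, 7, 8, 2 → best response Aggressive.
Bidder 1 against Honest: payoffs 9, 8, 5, 0 → best response Shade.
Bidder 1 against Aggressive: payoffs 7, 2, 8, 9 → best response Jump.
Bidder 2 against Shade: payoffs 2, 7, 4 → best response Honest.
Bidder 2 against Honest: payoffs 3, 5, 0 → best response Honest.
Bidder 2 against Aggressive: payoffs 9, 1, 5 → best response Shade.
Bidder 2 against Jump: payoffs 3, 0, 4 → best response Aggressive.
Mutual best responses: (Shade, Honest); (Aggressive, Shade); (Jump, Aggressive).

Pure-strategy Nash equilibria: (Shade, Honest) and (Aggressive, Shade) and (Jump, Aggressive)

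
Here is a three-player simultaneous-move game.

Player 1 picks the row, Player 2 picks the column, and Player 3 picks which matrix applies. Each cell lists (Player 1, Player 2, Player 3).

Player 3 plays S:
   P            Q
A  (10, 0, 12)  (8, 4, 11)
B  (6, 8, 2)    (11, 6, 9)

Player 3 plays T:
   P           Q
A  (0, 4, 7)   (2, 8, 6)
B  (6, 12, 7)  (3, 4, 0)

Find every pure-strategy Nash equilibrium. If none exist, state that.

Pure NE: (B, P, T)

For each player, find the best response to each opponent profile; mutual best responses are the pure NE.
Player 1 against (P, S): payoffs 10, 6 → best response A.
Player 1 against (P, T): payoffs 0, 6 → best response B.
Player 1 against (Q, S): payoffs 8, 11 → best response B.
Player 1 against (Q, T): payoffs 2, 3 → best response B.
Player 2 against (A, S): payoffs 0, 4 → best response Q.
Player 2 against (A, T): payoffs 4, 8 → best response Q.
Player 2 against (B, S): payoffs 8, 6 → best response P.
Player 2 against (B, T): payoffs 12, 4 → best response P.
Player 3 against (A, P): payoffs 12, 7 → best response S.
Player 3 against (A, Q): payoffs 11, 6 → best response S.
Player 3 against (B, P): payoffs 2, 7 → best response T.
Player 3 against (B, Q): payoffs 9, 0 → best response S.
Mutual best responses: (B, P, T).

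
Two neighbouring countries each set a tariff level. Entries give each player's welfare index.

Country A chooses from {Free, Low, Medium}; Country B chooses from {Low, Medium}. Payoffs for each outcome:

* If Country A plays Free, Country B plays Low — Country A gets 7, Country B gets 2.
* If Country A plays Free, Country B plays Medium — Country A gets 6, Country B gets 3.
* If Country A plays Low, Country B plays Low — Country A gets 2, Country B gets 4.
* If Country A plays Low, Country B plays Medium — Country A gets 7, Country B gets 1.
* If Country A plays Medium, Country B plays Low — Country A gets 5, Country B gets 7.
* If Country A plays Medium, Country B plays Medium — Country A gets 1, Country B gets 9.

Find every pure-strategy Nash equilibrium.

(Free, Low): Country B can switch to Medium (2 → 3). Not NE.
(Free, Medium): Country A can switch to Low (6 → 7). Not NE.
(Low, Low): Country A can switch to Free (2 → 7). Not NE.
(Low, Medium): Country B can switch to Low (1 → 4). Not NE.
(Medium, Low): Country A can switch to Free (5 → 7). Not NE.
(Medium, Medium): Country A can switch to Free (1 → 6). Not NE.

No pure-strategy Nash equilibrium.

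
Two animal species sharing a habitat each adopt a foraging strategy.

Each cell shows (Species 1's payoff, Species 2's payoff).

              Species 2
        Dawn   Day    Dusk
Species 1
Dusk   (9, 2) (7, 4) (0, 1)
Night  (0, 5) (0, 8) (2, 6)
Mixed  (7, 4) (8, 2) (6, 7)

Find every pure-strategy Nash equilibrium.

Species 1 against Dawn: payoffs 9, 0, 7 → best response Dusk.
Species 1 against Day: payoffs 7, 0, 8 → best response Mixed.
Species 1 against Dusk: payoffs 0, 2, 6 → best response Mixed.
Species 2 against Dusk: payoffs 2, 4, 1 → best response Day.
Species 2 against Night: payoffs 5, 8, 6 → best response Day.
Species 2 against Mixed: payoffs 4, 2, 7 → best response Dusk.
Mutual best responses: (Mixed, Dusk).

(Mixed, Dusk)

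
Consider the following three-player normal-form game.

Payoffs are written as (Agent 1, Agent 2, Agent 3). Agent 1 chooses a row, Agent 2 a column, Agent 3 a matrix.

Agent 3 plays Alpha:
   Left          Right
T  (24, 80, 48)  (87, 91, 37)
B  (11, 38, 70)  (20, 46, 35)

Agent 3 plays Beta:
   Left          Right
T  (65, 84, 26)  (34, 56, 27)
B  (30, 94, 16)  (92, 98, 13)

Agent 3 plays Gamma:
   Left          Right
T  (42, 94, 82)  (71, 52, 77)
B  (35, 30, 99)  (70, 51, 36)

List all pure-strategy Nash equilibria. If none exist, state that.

Agent 1 against (Left, Alpha): payoffs 24, 11 → best response T.
Agent 1 against (Left, Beta): payoffs 65, 30 → best response T.
Agent 1 against (Left, Gamma): payoffs 42, 35 → best response T.
Agent 1 against (Right, Alpha): payoffs 87, 20 → best response T.
Agent 1 against (Right, Beta): payoffs 34, 92 → best response B.
Agent 1 against (Right, Gamma): payoffs 71, 70 → best response T.
Agent 2 against (T, Alpha): payoffs 80, 91 → best response Right.
Agent 2 against (T, Beta): payoffs 84, 56 → best response Left.
Agent 2 against (T, Gamma): payoffs 94, 52 → best response Left.
Agent 2 against (B, Alpha): payoffs 38, 46 → best response Right.
Agent 2 against (B, Beta): payoffs 94, 98 → best response Right.
Agent 2 against (B, Gamma): payoffs 30, 51 → best response Right.
Agent 3 against (T, Left): payoffs 48, 26, 82 → best response Gamma.
Agent 3 against (T, Right): payoffs 37, 27, 77 → best response Gamma.
Agent 3 against (B, Left): payoffs 70, 16, 99 → best response Gamma.
Agent 3 against (B, Right): payoffs 35, 13, 36 → best response Gamma.
Mutual best responses: (T, Left, Gamma).

The unique pure-strategy Nash equilibrium is (T, Left, Gamma).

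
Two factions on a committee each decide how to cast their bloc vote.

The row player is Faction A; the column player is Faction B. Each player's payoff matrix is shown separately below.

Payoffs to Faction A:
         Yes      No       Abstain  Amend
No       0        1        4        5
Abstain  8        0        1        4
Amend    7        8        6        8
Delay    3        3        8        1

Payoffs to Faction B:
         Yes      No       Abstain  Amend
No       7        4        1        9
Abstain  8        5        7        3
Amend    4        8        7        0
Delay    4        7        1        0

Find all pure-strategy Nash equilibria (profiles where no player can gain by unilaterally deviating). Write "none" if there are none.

Faction A against Yes: payoffs 0, 8, 7, 3 → best response Abstain.
Faction A against No: payoffs 1, 0, 8, 3 → best response Amend.
Faction A against Abstain: payoffs 4, 1, 6, 8 → best response Delay.
Faction A against Amend: payoffs 5, 4, 8, 1 → best response Amend.
Faction B against No: payoffs 7, 4, 1, 9 → best response Amend.
Faction B against Abstain: payoffs 8, 5, 7, 3 → best response Yes.
Faction B against Amend: payoffs 4, 8, 7, 0 → best response No.
Faction B against Delay: payoffs 4, 7, 1, 0 → best response No.
Mutual best responses: (Abstain, Yes); (Amend, No).

Pure-strategy Nash equilibria: (Abstain, Yes); (Amend, No)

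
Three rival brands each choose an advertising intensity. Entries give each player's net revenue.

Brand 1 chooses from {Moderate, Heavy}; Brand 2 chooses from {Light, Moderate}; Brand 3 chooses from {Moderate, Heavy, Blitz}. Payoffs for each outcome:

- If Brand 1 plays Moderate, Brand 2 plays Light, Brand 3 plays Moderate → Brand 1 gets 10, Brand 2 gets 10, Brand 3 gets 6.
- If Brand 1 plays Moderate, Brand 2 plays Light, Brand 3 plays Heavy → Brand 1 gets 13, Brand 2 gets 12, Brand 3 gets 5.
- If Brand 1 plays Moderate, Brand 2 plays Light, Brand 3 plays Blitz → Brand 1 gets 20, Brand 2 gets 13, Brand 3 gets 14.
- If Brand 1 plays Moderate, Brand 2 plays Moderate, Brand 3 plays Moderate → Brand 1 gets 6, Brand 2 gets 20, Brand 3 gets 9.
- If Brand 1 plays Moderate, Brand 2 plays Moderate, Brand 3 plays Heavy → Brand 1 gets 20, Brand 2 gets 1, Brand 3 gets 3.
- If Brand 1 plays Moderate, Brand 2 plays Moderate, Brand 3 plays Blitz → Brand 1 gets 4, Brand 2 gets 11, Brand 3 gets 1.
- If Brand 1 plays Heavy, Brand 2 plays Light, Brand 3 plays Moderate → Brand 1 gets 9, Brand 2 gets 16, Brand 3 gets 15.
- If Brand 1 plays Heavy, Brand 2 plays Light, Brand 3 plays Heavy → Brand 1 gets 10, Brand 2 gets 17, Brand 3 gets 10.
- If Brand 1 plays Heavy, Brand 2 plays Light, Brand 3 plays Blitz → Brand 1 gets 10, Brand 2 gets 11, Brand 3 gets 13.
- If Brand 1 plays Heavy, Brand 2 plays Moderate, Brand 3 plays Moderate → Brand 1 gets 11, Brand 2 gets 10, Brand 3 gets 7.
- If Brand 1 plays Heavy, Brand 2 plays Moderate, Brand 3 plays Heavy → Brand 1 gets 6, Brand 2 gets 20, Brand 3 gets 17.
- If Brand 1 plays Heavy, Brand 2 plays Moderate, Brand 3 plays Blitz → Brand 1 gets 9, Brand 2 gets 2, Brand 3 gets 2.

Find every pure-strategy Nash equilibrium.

Pure NE: (Moderate, Light, Blitz)

(Moderate, Light, Moderate): Brand 2 can switch to Moderate (10 → 20). Not NE.
(Moderate, Light, Heavy): Brand 3 can switch to Moderate (5 → 6). Not NE.
(Moderate, Light, Blitz): Brand 1 gets 20, best alternative 10; Brand 2 gets 13, best alternative 11; Brand 3 gets 14, best alternative 6. No profitable deviation — NE.
(Moderate, Moderate, Moderate): Brand 1 can switch to Heavy (6 → 11). Not NE.
(Moderate, Moderate, Heavy): Brand 2 can switch to Light (1 → 12). Not NE.
(Moderate, Moderate, Blitz): Brand 1 can switch to Heavy (4 → 9). Not NE.
(Heavy, Light, Moderate): Brand 1 can switch to Moderate (9 → 10). Not NE.
(Heavy, Light, Heavy): Brand 1 can switch to Moderate (10 → 13). Not NE.
(Heavy, Light, Blitz): Brand 1 can switch to Moderate (10 → 20). Not NE.
(The remaining 3 profiles each have a profitable deviation by the same check.)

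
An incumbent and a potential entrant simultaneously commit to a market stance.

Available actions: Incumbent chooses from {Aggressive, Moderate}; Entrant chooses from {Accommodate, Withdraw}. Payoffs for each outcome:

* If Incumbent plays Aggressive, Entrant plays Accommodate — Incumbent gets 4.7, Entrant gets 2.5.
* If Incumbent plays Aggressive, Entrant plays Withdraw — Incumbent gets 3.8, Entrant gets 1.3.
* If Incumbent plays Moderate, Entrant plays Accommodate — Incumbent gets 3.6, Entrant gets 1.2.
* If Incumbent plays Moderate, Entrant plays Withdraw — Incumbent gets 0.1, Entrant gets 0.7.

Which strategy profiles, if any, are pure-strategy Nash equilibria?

For each strategy profile, look for a profitable unilateral deviation.
(Aggressive, Accommodate): Incumbent gets 4.7, best alternative 3.6; Entrant gets 2.5, best alternative 1.3. No profitable deviation — NE.
(Aggressive, Withdraw): Entrant can switch to Accommodate (1.3 → 2.5). Not NE.
(Moderate, Accommodate): Incumbent can switch to Aggressive (3.6 → 4.7). Not NE.
(Moderate, Withdraw): Incumbent can switch to Aggressive (0.1 → 3.8). Not NE.

The unique pure-strategy Nash equilibrium is (Aggressive, Accommodate).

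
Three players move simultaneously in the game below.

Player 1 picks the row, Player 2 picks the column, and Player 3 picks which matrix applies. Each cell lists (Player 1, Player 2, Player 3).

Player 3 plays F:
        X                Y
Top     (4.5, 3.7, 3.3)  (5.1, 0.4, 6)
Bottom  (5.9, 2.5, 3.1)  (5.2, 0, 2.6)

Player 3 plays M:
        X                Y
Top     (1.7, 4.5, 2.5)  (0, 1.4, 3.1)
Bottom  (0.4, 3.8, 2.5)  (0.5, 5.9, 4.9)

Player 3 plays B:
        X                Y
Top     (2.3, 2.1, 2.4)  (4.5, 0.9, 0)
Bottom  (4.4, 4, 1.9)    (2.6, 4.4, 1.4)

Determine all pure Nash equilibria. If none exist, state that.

Player 1 against (X, F): payoffs 4.5, 5.9 → best response Bottom.
Player 1 against (X, M): payoffs 1.7, 0.4 → best response Top.
Player 1 against (X, B): payoffs 2.3, 4.4 → best response Bottom.
Player 1 against (Y, F): payoffs 5.1, 5.2 → best response Bottom.
Player 1 against (Y, M): payoffs 0, 0.5 → best response Bottom.
Player 1 against (Y, B): payoffs 4.5, 2.6 → best response Top.
Player 2 against (Top, F): payoffs 3.7, 0.4 → best response X.
Player 2 against (Top, M): payoffs 4.5, 1.4 → best response X.
Player 2 against (Top, B): payoffs 2.1, 0.9 → best response X.
Player 2 against (Bottom, F): payoffs 2.5, 0 → best response X.
Player 2 against (Bottom, M): payoffs 3.8, 5.9 → best response Y.
Player 2 against (Bottom, B): payoffs 4, 4.4 → best response Y.
Player 3 against (Top, X): payoffs 3.3, 2.5, 2.4 → best response F.
Player 3 against (Top, Y): payoffs 6, 3.1, 0 → best response F.
Player 3 against (Bottom, X): payoffs 3.1, 2.5, 1.9 → best response F.
Player 3 against (Bottom, Y): payoffs 2.6, 4.9, 1.4 → best response M.
Mutual best responses: (Bottom, X, F); (Bottom, Y, M).

(Bottom, X, F), (Bottom, Y, M)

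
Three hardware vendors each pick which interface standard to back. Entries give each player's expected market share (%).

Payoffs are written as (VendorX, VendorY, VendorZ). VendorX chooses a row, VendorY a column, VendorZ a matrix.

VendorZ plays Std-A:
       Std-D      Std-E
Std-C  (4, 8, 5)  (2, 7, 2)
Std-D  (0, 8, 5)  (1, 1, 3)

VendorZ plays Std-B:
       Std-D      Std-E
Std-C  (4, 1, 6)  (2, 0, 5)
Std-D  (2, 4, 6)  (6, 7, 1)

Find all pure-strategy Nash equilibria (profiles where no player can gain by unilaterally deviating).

(Std-C, Std-D, Std-A): VendorZ can switch to Std-B (5 → 6). Not NE.
(Std-C, Std-D, Std-B): VendorX gets 4, best alternative 2; VendorY gets 1, best alternative 0; VendorZ gets 6, best alternative 5. No profitable deviation — NE.
(Std-C, Std-E, Std-A): VendorY can switch to Std-D (7 → 8). Not NE.
(Std-C, Std-E, Std-B): VendorX can switch to Std-D (2 → 6). Not NE.
(Std-D, Std-D, Std-A): VendorX can switch to Std-C (0 → 4). Not NE.
(Std-D, Std-D, Std-B): VendorX can switch to Std-C (2 → 4). Not NE.
(Std-D, Std-E, Std-A): VendorX can switch to Std-C (1 → 2). Not NE.
(Std-D, Std-E, Std-B): VendorZ can switch to Std-A (1 → 3). Not NE.

The unique pure-strategy Nash equilibrium is (Std-C, Std-D, Std-B).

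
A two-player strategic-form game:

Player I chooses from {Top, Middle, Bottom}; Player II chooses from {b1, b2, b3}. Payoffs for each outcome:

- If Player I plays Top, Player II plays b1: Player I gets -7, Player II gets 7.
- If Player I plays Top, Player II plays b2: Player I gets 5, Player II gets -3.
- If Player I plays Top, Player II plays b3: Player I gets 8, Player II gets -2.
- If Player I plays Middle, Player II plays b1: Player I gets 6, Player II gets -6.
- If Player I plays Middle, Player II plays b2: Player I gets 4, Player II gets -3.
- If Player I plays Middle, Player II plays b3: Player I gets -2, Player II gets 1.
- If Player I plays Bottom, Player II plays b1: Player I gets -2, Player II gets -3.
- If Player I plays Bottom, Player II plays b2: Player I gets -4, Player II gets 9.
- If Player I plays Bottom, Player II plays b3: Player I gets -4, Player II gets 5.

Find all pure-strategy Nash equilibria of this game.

Check each profile: it is a Nash equilibrium iff no player can strictly gain by switching unilaterally.
(Top, b1): Player I can switch to Middle (-7 → 6). Not NE.
(Top, b2): Player II can switch to b1 (-3 → 7). Not NE.
(Top, b3): Player II can switch to b1 (-2 → 7). Not NE.
(Middle, b1): Player II can switch to b2 (-6 → -3). Not NE.
(Middle, b2): Player I can switch to Top (4 → 5). Not NE.
(Middle, b3): Player I can switch to Top (-2 → 8). Not NE.
(Bottom, b1): Player I can switch to Middle (-2 → 6). Not NE.
(Bottom, b2): Player I can switch to Top (-4 → 5). Not NE.
(The remaining 1 profile has a profitable deviation by the same check.)

none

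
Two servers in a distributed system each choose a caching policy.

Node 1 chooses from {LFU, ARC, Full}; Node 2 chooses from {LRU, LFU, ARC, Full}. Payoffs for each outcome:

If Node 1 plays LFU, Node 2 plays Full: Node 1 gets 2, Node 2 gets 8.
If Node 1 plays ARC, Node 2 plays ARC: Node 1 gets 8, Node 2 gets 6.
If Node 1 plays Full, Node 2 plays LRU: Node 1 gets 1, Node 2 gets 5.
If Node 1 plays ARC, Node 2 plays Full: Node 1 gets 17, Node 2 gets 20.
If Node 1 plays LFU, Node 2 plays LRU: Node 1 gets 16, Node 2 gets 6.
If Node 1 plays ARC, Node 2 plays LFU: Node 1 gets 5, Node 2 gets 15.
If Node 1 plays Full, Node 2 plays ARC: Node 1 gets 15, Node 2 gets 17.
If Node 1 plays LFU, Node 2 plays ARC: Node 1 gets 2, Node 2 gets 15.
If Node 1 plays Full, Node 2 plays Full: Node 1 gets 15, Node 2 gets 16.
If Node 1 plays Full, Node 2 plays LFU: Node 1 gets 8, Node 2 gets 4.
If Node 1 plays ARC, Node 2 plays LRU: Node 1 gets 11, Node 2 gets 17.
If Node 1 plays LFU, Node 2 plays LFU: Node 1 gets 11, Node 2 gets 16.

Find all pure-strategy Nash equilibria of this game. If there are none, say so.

Pure-strategy Nash equilibria: (LFU, LFU) and (ARC, Full) and (Full, ARC)

For each strategy profile, look for a profitable unilateral deviation.
(LFU, LRU): Node 2 can switch to LFU (6 → 16). Not NE.
(LFU, LFU): Node 1 gets 11, best alternative 8; Node 2 gets 16, best alternative 15. No profitable deviation — NE.
(LFU, ARC): Node 1 can switch to ARC (2 → 8). Not NE.
(LFU, Full): Node 1 can switch to ARC (2 → 17). Not NE.
(ARC, LRU): Node 1 can switch to LFU (11 → 16). Not NE.
(ARC, LFU): Node 1 can switch to LFU (5 → 11). Not NE.
(ARC, ARC): Node 1 can switch to Full (8 → 15). Not NE.
(ARC, Full): Node 1 gets 17, best alternative 15; Node 2 gets 20, best alternative 17. No profitable deviation — NE.
(Full, LRU): Node 1 can switch to LFU (1 → 16). Not NE.
(Full, LFU): Node 1 can switch to LFU (8 → 11). Not NE.
(Full, ARC): Node 1 gets 15, best alternative 8; Node 2 gets 17, best alternative 16. No profitable deviation — NE.
(Full, Full): Node 1 can switch to ARC (15 → 17). Not NE.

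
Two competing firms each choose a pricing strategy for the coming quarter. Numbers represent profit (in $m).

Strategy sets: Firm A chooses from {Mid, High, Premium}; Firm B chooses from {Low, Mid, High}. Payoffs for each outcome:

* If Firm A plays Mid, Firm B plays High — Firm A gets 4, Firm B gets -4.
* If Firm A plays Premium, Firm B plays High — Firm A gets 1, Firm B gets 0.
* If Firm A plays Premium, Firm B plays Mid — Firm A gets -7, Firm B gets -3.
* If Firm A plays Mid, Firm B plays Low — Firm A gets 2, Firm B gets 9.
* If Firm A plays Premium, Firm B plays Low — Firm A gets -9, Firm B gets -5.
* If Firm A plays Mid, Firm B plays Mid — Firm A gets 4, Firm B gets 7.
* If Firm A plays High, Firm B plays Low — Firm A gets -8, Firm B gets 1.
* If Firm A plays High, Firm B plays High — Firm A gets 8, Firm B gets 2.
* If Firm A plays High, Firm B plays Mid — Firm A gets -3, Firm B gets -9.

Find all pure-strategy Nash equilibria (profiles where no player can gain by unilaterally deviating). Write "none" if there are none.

Check each profile: it is a Nash equilibrium iff no player can strictly gain by switching unilaterally.
(Mid, Low): Firm A gets 2, best alternative -8; Firm B gets 9, best alternative 7. No profitable deviation — NE.
(Mid, Mid): Firm B can switch to Low (7 → 9). Not NE.
(Mid, High): Firm A can switch to High (4 → 8). Not NE.
(High, Low): Firm A can switch to Mid (-8 → 2). Not NE.
(High, Mid): Firm A can switch to Mid (-3 → 4). Not NE.
(High, High): Firm A gets 8, best alternative 4; Firm B gets 2, best alternative 1. No profitable deviation — NE.
(Premium, Low): Firm A can switch to Mid (-9 → 2). Not NE.
(Premium, Mid): Firm A can switch to Mid (-7 → 4). Not NE.
(Premium, High): Firm A can switch to Mid (1 → 4). Not NE.

Pure-strategy Nash equilibria: (Mid, Low) and (High, High)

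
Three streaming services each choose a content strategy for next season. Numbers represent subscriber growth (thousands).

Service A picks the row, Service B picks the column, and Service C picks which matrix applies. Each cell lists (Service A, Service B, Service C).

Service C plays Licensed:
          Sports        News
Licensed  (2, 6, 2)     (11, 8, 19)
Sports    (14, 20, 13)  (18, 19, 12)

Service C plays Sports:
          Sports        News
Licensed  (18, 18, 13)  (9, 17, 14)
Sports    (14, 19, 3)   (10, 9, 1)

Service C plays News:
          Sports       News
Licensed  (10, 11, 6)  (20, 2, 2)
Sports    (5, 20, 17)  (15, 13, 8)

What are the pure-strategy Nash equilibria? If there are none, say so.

Service A against (Sports, Licensed): payoffs 2, 14 → best response Sports.
Service A against (Sports, Sports): payoffs 18, 14 → best response Licensed.
Service A against (Sports, News): payoffs 10, 5 → best response Licensed.
Service A against (News, Licensed): payoffs 11, 18 → best response Sports.
Service A against (News, Sports): payoffs 9, 10 → best response Sports.
Service A against (News, News): payoffs 20, 15 → best response Licensed.
Service B against (Licensed, Licensed): payoffs 6, 8 → best response News.
Service B against (Licensed, Sports): payoffs 18, 17 → best response Sports.
Service B against (Licensed, News): payoffs 11, 2 → best response Sports.
Service B against (Sports, Licensed): payoffs 20, 19 → best response Sports.
Service B against (Sports, Sports): payoffs 19, 9 → best response Sports.
Service B against (Sports, News): payoffs 20, 13 → best response Sports.
Service C against (Licensed, Sports): payoffs 2, 13, 6 → best response Sports.
Service C against (Licensed, News): payoffs 19, 14, 2 → best response Licensed.
Service C against (Sports, Sports): payoffs 13, 3, 17 → best response News.
Service C against (Sports, News): payoffs 12, 1, 8 → best response Licensed.
Mutual best responses: (Licensed, Sports, Sports).

Pure NE: (Licensed, Sports, Sports)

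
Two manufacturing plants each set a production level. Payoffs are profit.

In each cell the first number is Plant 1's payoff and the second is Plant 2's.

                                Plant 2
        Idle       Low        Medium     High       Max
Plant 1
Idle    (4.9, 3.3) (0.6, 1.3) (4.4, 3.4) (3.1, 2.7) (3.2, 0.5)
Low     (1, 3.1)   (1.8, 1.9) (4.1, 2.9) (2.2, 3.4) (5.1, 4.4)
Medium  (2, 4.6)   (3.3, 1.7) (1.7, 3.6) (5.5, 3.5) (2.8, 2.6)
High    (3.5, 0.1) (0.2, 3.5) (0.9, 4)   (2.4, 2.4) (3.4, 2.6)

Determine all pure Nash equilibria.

(Idle, Idle): Plant 2 can switch to Medium (3.3 → 3.4). Not NE.
(Idle, Low): Plant 1 can switch to Low (0.6 → 1.8). Not NE.
(Idle, Medium): Plant 1 gets 4.4, best alternative 4.1; Plant 2 gets 3.4, best alternative 3.3. No profitable deviation — NE.
(Idle, High): Plant 1 can switch to Medium (3.1 → 5.5). Not NE.
(Idle, Max): Plant 1 can switch to Low (3.2 → 5.1). Not NE.
(Low, Idle): Plant 1 can switch to Idle (1 → 4.9). Not NE.
(Low, Low): Plant 1 can switch to Medium (1.8 → 3.3). Not NE.
(Low, Medium): Plant 1 can switch to Idle (4.1 → 4.4). Not NE.
(Low, High): Plant 1 can switch to Idle (2.2 → 3.1). Not NE.
(Low, Max): Plant 1 gets 5.1, best alternative 3.4; Plant 2 gets 4.4, best alternative 3.4. No profitable deviation — NE.
(Medium, Idle): Plant 1 can switch to Idle (2 → 4.9). Not NE.
(Medium, Low): Plant 2 can switch to Idle (1.7 → 4.6). Not NE.
(The remaining 8 profiles each have a profitable deviation by the same check.)

(Idle, Medium); (Low, Max)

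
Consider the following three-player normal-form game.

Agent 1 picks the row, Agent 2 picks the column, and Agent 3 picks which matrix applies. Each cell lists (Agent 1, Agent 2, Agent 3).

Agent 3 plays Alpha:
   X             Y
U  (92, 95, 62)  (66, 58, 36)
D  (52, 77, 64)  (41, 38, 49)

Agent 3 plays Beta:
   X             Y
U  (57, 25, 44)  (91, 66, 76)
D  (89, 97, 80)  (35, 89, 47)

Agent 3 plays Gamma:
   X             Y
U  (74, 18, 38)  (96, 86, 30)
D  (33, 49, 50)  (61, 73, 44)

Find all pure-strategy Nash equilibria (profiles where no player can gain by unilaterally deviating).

(U, X, Alpha): Agent 1 gets 92, best alternative 52; Agent 2 gets 95, best alternative 58; Agent 3 gets 62, best alternative 44. No profitable deviation — NE.
(U, X, Beta): Agent 1 can switch to D (57 → 89). Not NE.
(U, X, Gamma): Agent 2 can switch to Y (18 → 86). Not NE.
(U, Y, Alpha): Agent 2 can switch to X (58 → 95). Not NE.
(U, Y, Beta): Agent 1 gets 91, best alternative 35; Agent 2 gets 66, best alternative 25; Agent 3 gets 76, best alternative 36. No profitable deviation — NE.
(U, Y, Gamma): Agent 3 can switch to Alpha (30 → 36). Not NE.
(D, X, Alpha): Agent 1 can switch to U (52 → 92). Not NE.
(D, X, Beta): Agent 1 gets 89, best alternative 57; Agent 2 gets 97, best alternative 89; Agent 3 gets 80, best alternative 64. No profitable deviation — NE.
(D, X, Gamma): Agent 1 can switch to U (33 → 74). Not NE.
(D, Y, Alpha): Agent 1 can switch to U (41 → 66). Not NE.
(D, Y, Beta): Agent 1 can switch to U (35 → 91). Not NE.
(D, Y, Gamma): Agent 1 can switch to U (61 → 96). Not NE.

The pure Nash equilibria are (U, X, Alpha), (U, Y, Beta), (D, X, Beta).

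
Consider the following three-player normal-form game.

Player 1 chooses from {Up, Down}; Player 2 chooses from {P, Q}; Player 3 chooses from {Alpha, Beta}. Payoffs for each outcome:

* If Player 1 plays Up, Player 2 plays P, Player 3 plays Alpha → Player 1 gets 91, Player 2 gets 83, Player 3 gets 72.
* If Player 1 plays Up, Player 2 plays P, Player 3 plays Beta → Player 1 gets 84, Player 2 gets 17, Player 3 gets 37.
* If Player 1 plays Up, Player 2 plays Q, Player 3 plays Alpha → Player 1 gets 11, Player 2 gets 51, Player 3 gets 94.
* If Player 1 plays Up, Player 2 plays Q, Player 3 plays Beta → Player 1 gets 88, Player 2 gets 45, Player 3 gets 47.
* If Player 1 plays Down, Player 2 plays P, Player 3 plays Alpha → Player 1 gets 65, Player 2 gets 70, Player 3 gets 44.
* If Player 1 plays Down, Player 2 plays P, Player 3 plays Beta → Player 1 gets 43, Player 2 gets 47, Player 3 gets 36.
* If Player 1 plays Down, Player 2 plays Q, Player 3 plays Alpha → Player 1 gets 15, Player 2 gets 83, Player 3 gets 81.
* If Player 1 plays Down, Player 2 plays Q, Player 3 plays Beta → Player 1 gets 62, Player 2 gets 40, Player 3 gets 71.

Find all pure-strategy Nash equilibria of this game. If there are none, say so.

(Up, P, Alpha), (Down, Q, Alpha)

(Up, P, Alpha): Player 1 gets 91, best alternative 65; Player 2 gets 83, best alternative 51; Player 3 gets 72, best alternative 37. No profitable deviation — NE.
(Up, P, Beta): Player 2 can switch to Q (17 → 45). Not NE.
(Up, Q, Alpha): Player 1 can switch to Down (11 → 15). Not NE.
(Up, Q, Beta): Player 3 can switch to Alpha (47 → 94). Not NE.
(Down, P, Alpha): Player 1 can switch to Up (65 → 91). Not NE.
(Down, P, Beta): Player 1 can switch to Up (43 → 84). Not NE.
(Down, Q, Alpha): Player 1 gets 15, best alternative 11; Player 2 gets 83, best alternative 70; Player 3 gets 81, best alternative 71. No profitable deviation — NE.
(Down, Q, Beta): Player 1 can switch to Up (62 → 88). Not NE.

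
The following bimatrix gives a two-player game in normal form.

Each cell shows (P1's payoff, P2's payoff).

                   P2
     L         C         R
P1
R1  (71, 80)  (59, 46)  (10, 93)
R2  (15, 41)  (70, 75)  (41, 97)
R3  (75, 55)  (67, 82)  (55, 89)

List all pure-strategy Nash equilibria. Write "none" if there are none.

Pure NE: (R3, R)

Mark each player's best response to every combination of opponents' strategies; a profile where every player is best-responding is a pure Nash equilibrium.
P1 against L: payoffs 71, 15, 75 → best response R3.
P1 against C: payoffs 59, 70, 67 → best response R2.
P1 against R: payoffs 10, 41, 55 → best response R3.
P2 against R1: payoffs 80, 46, 93 → best response R.
P2 against R2: payoffs 41, 75, 97 → best response R.
P2 against R3: payoffs 55, 82, 89 → best response R.
Mutual best responses: (R3, R).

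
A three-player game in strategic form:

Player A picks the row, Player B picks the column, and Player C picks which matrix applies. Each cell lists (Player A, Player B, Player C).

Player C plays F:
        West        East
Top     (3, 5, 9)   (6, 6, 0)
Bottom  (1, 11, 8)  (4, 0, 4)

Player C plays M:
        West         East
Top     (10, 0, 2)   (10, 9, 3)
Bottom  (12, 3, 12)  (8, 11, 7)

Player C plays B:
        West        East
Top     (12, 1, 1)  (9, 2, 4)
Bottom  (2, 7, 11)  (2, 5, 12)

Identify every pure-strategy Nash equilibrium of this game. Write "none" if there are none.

For each player, find the best response to each opponent profile; mutual best responses are the pure NE.
Player A against (West, F): payoffs 3, 1 → best response Top.
Player A against (West, M): payoffs 10, 12 → best response Bottom.
Player A against (West, B): payoffs 12, 2 → best response Top.
Player A against (East, F): payoffs 6, 4 → best response Top.
Player A against (East, M): payoffs 10, 8 → best response Top.
Player A against (East, B): payoffs 9, 2 → best response Top.
Player B against (Top, F): payoffs 5, 6 → best response East.
Player B against (Top, M): payoffs 0, 9 → best response East.
Player B against (Top, B): payoffs 1, 2 → best response East.
Player B against (Bottom, F): payoffs 11, 0 → best response West.
Player B against (Bottom, M): payoffs 3, 11 → best response East.
Player B against (Bottom, B): payoffs 7, 5 → best response West.
Player C against (Top, West): payoffs 9, 2, 1 → best response F.
Player C against (Top, East): payoffs 0, 3, 4 → best response B.
Player C against (Bottom, West): payoffs 8, 12, 11 → best response M.
Player C against (Bottom, East): payoffs 4, 7, 12 → best response B.
Mutual best responses: (Top, East, B).

(Top, East, B)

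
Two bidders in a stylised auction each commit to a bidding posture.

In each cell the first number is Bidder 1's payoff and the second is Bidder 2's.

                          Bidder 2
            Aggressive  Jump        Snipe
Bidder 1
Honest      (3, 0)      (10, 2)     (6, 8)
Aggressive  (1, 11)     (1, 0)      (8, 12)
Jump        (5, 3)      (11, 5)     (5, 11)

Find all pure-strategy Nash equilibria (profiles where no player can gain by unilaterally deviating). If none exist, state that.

Pure NE: (Aggressive, Snipe)

Check each profile: it is a Nash equilibrium iff no player can strictly gain by switching unilaterally.
(Honest, Aggressive): Bidder 1 can switch to Jump (3 → 5). Not NE.
(Honest, Jump): Bidder 1 can switch to Jump (10 → 11). Not NE.
(Honest, Snipe): Bidder 1 can switch to Aggressive (6 → 8). Not NE.
(Aggressive, Aggressive): Bidder 1 can switch to Honest (1 → 3). Not NE.
(Aggressive, Jump): Bidder 1 can switch to Honest (1 → 10). Not NE.
(Aggressive, Snipe): Bidder 1 gets 8, best alternative 6; Bidder 2 gets 12, best alternative 11. No profitable deviation — NE.
(Jump, Aggressive): Bidder 2 can switch to Jump (3 → 5). Not NE.
(The remaining 2 profiles each have a profitable deviation by the same check.)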